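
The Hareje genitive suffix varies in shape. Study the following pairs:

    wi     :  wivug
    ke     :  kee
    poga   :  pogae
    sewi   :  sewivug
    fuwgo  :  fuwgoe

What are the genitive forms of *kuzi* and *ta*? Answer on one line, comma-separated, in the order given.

The pattern is height harmony: -vug when the last vowel of the stem is a high vowel (*wi*, *sewi*); -e when the last vowel of the stem is a non-high vowel (*ke*, *poga*, *fuwgo*).
*kuzi* — last vowel /i/ (a high vowel) → -vug → *kuzivug*.
*ta*: last vowel = /a/, a non-high vowel → -e → *tae*.

kuzivug, tae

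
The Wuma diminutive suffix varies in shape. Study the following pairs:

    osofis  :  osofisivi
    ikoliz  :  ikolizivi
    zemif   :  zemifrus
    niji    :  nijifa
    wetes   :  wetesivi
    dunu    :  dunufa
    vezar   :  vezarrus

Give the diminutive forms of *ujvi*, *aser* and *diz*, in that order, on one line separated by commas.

Looking at the final sound of each stem: -ivi when the stem ends in a sibilant (*osofis*, *ikoliz*, *wetes*); -rus when the stem ends in a non-sibilant consonant (*zemif*, *vezar*); -fa when the stem ends in a vowel (*niji*, *dunu*).
*ujvi*: final sound = /i/, a vowel → -fa → *ujvifa*.
*aser* — final sound /r/ (a non-sibilant consonant) → -rus → *aserrus*.
Since the final sound of *diz* is /z/ (a sibilant), it takes -ivi, giving *dizivi*.

ujvifa, aserrus, dizivi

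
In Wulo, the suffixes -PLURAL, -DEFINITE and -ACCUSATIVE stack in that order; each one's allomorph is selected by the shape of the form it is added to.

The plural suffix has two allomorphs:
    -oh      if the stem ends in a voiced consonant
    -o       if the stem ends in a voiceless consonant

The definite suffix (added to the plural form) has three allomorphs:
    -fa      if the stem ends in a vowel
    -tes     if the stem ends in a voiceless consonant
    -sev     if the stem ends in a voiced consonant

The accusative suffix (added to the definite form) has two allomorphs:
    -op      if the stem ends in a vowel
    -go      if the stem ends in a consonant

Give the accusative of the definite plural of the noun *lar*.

larohtesgo

*lar*: final consonant = /r/, voiced → -oh → *laroh*.
The plural form *laroh*: final sound = /h/, a voiceless consonant → -tes → *larohtes*.
The definite form *larohtes* — final sound /s/ (a consonant) → -go → *larohtesgo*.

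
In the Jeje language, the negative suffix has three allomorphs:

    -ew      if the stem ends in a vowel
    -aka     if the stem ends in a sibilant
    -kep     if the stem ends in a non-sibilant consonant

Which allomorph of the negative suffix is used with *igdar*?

*igdar* — final sound /r/ (a non-sibilant consonant) → -kep.

-kep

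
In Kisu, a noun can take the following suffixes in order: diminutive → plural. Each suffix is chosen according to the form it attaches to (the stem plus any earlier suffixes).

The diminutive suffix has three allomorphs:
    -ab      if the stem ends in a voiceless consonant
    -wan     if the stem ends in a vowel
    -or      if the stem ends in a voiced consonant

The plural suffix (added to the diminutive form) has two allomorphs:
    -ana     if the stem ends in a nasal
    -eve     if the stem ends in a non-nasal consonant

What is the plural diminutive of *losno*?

losnowanana

*losno*: final sound = /o/, a vowel → -wan → *losnowan*.
Since the final consonant of the diminutive form *losnowan* is /n/ (a nasal), it takes -ana, giving *losnowanana*.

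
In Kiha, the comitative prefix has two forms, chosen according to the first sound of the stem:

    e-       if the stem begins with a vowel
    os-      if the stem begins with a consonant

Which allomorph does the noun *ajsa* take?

The first sound of *ajsa* is /a/, which is a vowel, so the prefix is e-.

e-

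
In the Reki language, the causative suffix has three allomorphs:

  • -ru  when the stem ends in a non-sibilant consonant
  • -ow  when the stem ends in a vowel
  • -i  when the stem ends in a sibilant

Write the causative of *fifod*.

The final sound of *fifod* is /d/, which is a non-sibilant consonant, so the suffix is -ru, giving *fifodru*.

fifodru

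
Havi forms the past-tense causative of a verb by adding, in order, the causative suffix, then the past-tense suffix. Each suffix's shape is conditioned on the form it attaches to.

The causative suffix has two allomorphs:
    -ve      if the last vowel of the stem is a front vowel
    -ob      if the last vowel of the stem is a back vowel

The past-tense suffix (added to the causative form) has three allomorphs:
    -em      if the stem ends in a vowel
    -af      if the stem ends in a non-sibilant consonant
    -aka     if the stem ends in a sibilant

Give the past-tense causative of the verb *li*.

*li* — last vowel /i/ (a front vowel) → -ve → *live*.
Since the final sound of the causative form *live* is /e/ (a vowel), it takes -em, giving *liveem*.

liveem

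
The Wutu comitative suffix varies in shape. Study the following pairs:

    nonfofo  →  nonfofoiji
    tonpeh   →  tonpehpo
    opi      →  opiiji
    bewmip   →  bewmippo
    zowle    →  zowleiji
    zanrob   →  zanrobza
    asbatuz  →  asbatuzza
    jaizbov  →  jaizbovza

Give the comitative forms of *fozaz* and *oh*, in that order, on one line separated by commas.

fozazza, ohpo

The pattern is voicing of the final sound: -po when the stem ends in a voiceless consonant (*tonpeh*, *bewmip*); -za when the stem ends in a voiced consonant (*zanrob*, *asbatuz*, *jaizbov*); -iji when the stem ends in a vowel (*nonfofo*, *opi*, *zowle*).
*fozaz*: final sound = /z/, a voiced consonant → -za → *fozazza*.
The final sound of *oh* is /h/, which is a voiceless consonant, so the suffix is -po, giving *ohpo*.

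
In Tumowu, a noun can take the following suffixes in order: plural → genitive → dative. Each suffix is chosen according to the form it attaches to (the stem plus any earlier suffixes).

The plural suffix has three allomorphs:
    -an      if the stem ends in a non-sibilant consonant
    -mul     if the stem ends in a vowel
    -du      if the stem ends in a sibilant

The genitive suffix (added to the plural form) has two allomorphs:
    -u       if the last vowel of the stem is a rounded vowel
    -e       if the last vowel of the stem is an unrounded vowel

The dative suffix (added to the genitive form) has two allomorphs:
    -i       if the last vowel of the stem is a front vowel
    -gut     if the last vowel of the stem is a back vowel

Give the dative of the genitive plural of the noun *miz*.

mizduugut

Since the final sound of *miz* is /z/ (a sibilant), it takes -du, giving *mizdu*.
The last vowel of the plural form *mizdu* is /u/, which is a rounded vowel, so the genitive suffix is -u, giving *mizduu*.
The genitive form *mizduu*: last vowel = /u/, a back vowel → -gut → *mizduugut*.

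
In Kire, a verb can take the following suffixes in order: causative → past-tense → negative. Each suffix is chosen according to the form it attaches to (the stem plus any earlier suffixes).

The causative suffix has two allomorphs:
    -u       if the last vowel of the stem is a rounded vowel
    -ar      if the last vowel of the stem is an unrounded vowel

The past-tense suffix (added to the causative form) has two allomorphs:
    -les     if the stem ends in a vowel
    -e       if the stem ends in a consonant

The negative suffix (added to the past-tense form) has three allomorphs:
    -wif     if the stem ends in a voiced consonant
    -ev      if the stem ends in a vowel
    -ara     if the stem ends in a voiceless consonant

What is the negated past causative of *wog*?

*wog*: last vowel = /o/, a rounded vowel → -u → *wogu*.
The causative form *wogu* — final sound /u/ (a vowel) → -les → *wogules*.
The past-tense form *wogules* — final sound /s/ (a voiceless consonant) → -ara → *wogulesara*.

wogulesara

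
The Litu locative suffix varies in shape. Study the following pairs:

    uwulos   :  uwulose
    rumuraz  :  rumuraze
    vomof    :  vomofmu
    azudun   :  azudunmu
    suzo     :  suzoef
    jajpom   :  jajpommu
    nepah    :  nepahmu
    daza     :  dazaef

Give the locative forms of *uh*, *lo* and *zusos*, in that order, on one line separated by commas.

The suffix is conditioned by the final sound: -e when the stem ends in a sibilant (*uwulos*, *rumuraz*); -mu when the stem ends in a non-sibilant consonant (*vomof*, *azudun*, *jajpom*, *nepah*); -ef when the stem ends in a vowel (*suzo*, *daza*).
*uh* — final sound /h/ (a non-sibilant consonant) → -mu → *uhmu*.
*lo*: final sound = /o/, a vowel → -ef → *loef*.
*zusos* — final sound /s/ (a sibilant) → -e → *zusose*.

uhmu, loef, zusose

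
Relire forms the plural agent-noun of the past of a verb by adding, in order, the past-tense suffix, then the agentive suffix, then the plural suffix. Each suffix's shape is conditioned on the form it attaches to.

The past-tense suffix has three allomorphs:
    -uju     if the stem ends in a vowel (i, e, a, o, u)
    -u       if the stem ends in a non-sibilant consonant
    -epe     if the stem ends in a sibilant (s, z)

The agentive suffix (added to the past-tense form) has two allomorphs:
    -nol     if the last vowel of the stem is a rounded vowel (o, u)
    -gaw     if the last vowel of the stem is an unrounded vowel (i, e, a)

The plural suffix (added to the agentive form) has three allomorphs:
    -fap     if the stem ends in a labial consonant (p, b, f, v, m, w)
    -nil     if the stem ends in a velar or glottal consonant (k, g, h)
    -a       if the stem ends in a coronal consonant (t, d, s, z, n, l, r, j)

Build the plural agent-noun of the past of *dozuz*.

dozuzepegawfap

*dozuz*: final sound = /z/, a sibilant → -epe → *dozuzepe*.
The past-tense form *dozuzepe*: last vowel = /e/, an unrounded vowel → -gaw → *dozuzepegaw*.
The agentive form *dozuzepegaw* — final consonant /w/ (labial) → -fap → *dozuzepegawfap*.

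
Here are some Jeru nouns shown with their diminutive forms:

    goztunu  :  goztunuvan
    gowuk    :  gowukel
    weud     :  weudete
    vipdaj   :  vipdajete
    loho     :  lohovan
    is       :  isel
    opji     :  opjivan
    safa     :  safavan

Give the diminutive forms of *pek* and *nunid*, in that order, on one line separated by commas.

pekel, nunidete

The alternation tracks the final sound of the stem — -el when the stem ends in a voiceless consonant (*gowuk*, *is*); -ete when the stem ends in a voiced consonant (*weud*, *vipdaj*); -van when the stem ends in a vowel (*goztunu*, *loho*, *opji*, *safa*).
Since the final sound of *pek* is /k/ (a voiceless consonant), it takes -el, giving *pekel*.
The final sound of *nunid* is /d/, which is a voiced consonant, so the suffix is -ete, giving *nunidete*.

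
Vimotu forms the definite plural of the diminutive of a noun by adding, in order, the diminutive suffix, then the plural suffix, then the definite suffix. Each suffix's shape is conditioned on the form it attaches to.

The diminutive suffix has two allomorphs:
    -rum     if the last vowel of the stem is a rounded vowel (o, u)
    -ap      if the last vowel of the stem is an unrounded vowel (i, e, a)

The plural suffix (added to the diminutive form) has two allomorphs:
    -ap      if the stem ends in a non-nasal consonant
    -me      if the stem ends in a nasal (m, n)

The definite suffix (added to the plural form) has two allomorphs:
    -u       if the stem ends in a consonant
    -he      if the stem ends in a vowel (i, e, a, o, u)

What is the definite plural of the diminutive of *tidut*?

The last vowel of *tidut* is /u/, which is a rounded vowel, so the diminutive suffix is -rum, giving *tidutrum*.
The diminutive form *tidutrum* — final consonant /m/ (a nasal) → -me → *tidutrumme*.
The plural form *tidutrumme* — final sound /e/ (a vowel) → -he → *tidutrummehe*.

tidutrummehe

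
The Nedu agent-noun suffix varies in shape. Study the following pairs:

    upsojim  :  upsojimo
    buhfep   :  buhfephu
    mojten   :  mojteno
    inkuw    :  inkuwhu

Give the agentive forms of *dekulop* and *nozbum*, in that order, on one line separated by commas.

The suffix is conditioned by the final consonant: -o when the stem ends in a nasal (*upsojim*, *mojten*); -hu when the stem ends in a non-nasal consonant (*buhfep*, *inkuw*).
*dekulop*: final consonant = /p/, non-nasal → -hu → *dekulophu*.
*nozbum*: final consonant = /m/, a nasal → -o → *nozbumo*.

dekulophu, nozbumo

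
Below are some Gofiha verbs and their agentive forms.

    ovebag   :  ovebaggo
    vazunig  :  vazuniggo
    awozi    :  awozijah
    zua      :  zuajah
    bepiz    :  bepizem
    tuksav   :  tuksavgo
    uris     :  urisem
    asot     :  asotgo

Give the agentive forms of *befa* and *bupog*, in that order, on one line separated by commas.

befajah, bupoggo

The suffix is conditioned by the final sound: -em when the stem ends in a sibilant (*bepiz*, *uris*); -go when the stem ends in a non-sibilant consonant (*ovebag*, *vazunig*, *tuksav*, *asot*); -jah when the stem ends in a vowel (*awozi*, *zua*).
*befa*: final sound = /a/, a vowel → -jah → *befajah*.
*bupog*: final sound = /g/, a non-sibilant consonant → -go → *bupoggo*.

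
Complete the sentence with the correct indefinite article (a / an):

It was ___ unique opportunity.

The indefinite article is chosen by the initial *sound* of the following word, not its spelling.
*unique* begins with the sound /juː/ (u pronounced /juː/) — a consonant sound.
So the article is *a*: It was a unique opportunity.

a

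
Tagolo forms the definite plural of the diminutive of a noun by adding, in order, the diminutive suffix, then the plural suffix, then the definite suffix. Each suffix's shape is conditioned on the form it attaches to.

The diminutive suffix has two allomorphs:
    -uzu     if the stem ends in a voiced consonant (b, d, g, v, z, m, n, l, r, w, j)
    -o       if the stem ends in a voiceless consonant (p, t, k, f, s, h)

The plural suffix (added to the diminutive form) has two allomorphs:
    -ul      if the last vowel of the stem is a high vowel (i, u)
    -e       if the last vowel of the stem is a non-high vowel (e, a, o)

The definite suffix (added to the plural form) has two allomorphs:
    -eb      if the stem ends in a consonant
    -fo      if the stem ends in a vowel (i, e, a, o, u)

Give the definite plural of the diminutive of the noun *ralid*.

raliduzuuleb

*ralid* — final consonant /d/ (voiced) → -uzu → *raliduzu*.
The diminutive form *raliduzu* — last vowel /u/ (a high vowel) → -ul → *raliduzuul*.
The plural form *raliduzuul*: final sound = /l/, a consonant → -eb → *raliduzuuleb*.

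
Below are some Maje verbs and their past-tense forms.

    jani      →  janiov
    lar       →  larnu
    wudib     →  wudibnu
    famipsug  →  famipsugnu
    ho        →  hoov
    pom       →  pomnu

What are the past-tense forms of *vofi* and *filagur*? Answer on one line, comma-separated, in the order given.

vofiov, filagurnu

Looking at the final sound of each stem: -nu when the stem ends in a consonant (*lar*, *wudib*, *famipsug*, *pom*); -ov when the stem ends in a vowel (*jani*, *ho*).
*vofi* — final sound /i/ (a vowel) → -ov → *vofiov*.
Since the final sound of *filagur* is /r/ (a consonant), it takes -nu, giving *filagurnu*.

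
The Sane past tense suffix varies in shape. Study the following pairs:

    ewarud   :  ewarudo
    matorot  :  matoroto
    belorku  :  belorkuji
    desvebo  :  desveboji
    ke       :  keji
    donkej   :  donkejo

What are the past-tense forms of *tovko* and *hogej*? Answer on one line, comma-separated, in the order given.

The suffix is conditioned by the final sound: -o when the stem ends in a consonant (*ewarud*, *matorot*, *donkej*); -ji when the stem ends in a vowel (*belorku*, *desvebo*, *ke*).
*tovko*: final sound = /o/, a vowel → -ji → *tovkoji*.
Since the final sound of *hogej* is /j/ (a consonant), it takes -o, giving *hogejo*.

tovkoji, hogejo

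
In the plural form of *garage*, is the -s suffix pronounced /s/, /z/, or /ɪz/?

The stem *garage* ends in a sibilant (/s, z, ʃ, ʒ, tʃ, dʒ/).
The plural suffix surfaces as /ɪz/ after sibilants, /s/ after other voiceless consonants, and /z/ after other voiced sounds.
So the plural -s on *garage* is pronounced /ɪz/.

/ɪz/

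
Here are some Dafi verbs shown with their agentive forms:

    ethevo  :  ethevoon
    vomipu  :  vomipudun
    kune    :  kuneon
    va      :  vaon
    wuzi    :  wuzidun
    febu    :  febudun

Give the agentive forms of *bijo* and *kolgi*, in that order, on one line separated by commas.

The suffix is conditioned by the last vowel: -dun when the last vowel of the stem is a high vowel (*vomipu*, *wuzi*, *febu*); -on when the last vowel of the stem is a non-high vowel (*ethevo*, *kune*, *va*).
Since the last vowel of *bijo* is /o/ (a non-high vowel), it takes -on, giving *bijoon*.
Since the last vowel of *kolgi* is /i/ (a high vowel), it takes -dun, giving *kolgidun*.

bijoon, kolgidun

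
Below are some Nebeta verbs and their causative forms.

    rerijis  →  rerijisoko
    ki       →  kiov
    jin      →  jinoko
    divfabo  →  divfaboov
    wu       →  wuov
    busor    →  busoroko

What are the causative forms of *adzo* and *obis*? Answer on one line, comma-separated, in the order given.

The alternation tracks the final sound of the stem — -oko when the stem ends in a consonant (*rerijis*, *jin*, *busor*); -ov when the stem ends in a vowel (*ki*, *divfabo*, *wu*).
*adzo*: final sound = /o/, a vowel → -ov → *adzoov*.
*obis*: final sound = /s/, a consonant → -oko → *obisoko*.

adzoov, obisoko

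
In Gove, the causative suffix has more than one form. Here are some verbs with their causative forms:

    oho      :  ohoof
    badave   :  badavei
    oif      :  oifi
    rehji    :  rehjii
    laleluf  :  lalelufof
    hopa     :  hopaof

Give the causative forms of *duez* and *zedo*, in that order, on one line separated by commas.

duezi, zedoof

The pattern is front/back vowel harmony: -i when the last vowel of the stem is a front vowel (*badave*, *oif*, *rehji*); -of when the last vowel of the stem is a back vowel (*oho*, *laleluf*, *hopa*).
Since the last vowel of *duez* is /e/ (a front vowel), it takes -i, giving *duezi*.
Since the last vowel of *zedo* is /o/ (a back vowel), it takes -of, giving *zedoof*.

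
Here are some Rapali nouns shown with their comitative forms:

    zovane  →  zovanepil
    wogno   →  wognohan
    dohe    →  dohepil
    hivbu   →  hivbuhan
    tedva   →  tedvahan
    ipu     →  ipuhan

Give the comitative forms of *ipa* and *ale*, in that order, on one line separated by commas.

The pattern is front/back vowel harmony: -pil when the last vowel of the stem is a front vowel (*zovane*, *dohe*); -han when the last vowel of the stem is a back vowel (*wogno*, *hivbu*, *tedva*, *ipu*).
*ipa* — last vowel /a/ (a back vowel) → -han → *ipahan*.
The last vowel of *ale* is /e/, which is a front vowel, so the suffix is -pil, giving *alepil*.

ipahan, alepil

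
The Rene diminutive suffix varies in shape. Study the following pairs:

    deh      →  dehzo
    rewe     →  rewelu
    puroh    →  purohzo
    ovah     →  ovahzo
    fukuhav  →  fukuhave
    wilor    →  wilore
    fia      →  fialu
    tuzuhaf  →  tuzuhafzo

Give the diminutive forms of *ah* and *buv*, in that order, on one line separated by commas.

The suffix is conditioned by the final sound: -zo when the stem ends in a voiceless consonant (*deh*, *puroh*, *ovah*, *tuzuhaf*); -e when the stem ends in a voiced consonant (*fukuhav*, *wilor*); -lu when the stem ends in a vowel (*rewe*, *fia*).
*ah* — final sound /h/ (a voiceless consonant) → -zo → *ahzo*.
*buv*: final sound = /v/, a voiced consonant → -e → *buve*.

ahzo, buve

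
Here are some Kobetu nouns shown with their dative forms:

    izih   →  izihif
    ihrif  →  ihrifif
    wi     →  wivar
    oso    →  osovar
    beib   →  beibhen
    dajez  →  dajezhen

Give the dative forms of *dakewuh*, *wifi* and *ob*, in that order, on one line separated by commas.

The alternation tracks the final sound of the stem — -if when the stem ends in a voiceless consonant (*izih*, *ihrif*); -hen when the stem ends in a voiced consonant (*beib*, *dajez*); -var when the stem ends in a vowel (*wi*, *oso*).
Since the final sound of *dakewuh* is /h/ (a voiceless consonant), it takes -if, giving *dakewuhif*.
*wifi* — final sound /i/ (a vowel) → -var → *wifivar*.
*ob* — final sound /b/ (a voiced consonant) → -hen → *obhen*.

dakewuhif, wifivar, obhen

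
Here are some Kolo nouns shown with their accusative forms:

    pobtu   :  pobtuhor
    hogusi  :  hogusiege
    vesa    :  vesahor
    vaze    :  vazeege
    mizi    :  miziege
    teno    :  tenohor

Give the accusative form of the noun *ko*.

kohor

The pattern is front/back vowel harmony: -ege when the last vowel of the stem is a front vowel (*hogusi*, *vaze*, *mizi*); -hor when the last vowel of the stem is a back vowel (*pobtu*, *vesa*, *teno*).
*ko*: last vowel = /o/, a back vowel → -hor → *kohor*.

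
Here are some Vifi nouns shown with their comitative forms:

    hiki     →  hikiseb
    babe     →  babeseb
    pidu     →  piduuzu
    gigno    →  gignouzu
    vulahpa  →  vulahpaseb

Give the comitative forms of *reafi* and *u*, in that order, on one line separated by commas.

Looking at the last vowel of each stem: -uzu when the last vowel of the stem is a rounded vowel (*pidu*, *gigno*); -seb when the last vowel of the stem is an unrounded vowel (*hiki*, *babe*, *vulahpa*).
*reafi*: last vowel = /i/, an unrounded vowel → -seb → *reafiseb*.
Since the last vowel of *u* is /u/ (a rounded vowel), it takes -uzu, giving *uuzu*.

reafiseb, uuzu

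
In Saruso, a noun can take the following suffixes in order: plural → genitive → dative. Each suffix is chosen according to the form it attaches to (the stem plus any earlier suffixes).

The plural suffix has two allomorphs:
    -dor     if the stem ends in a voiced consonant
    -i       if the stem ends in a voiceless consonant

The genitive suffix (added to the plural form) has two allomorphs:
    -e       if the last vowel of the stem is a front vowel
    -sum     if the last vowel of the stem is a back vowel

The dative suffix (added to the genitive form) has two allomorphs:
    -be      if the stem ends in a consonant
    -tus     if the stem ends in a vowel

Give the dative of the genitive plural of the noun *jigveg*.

jigvegdorsumbe

*jigveg* — final consonant /g/ (voiced) → -dor → *jigvegdor*.
The plural form *jigvegdor*: last vowel = /o/, a back vowel → -sum → *jigvegdorsum*.
The final sound of the genitive form *jigvegdorsum* is /m/, which is a consonant, so the dative suffix is -be, giving *jigvegdorsumbe*.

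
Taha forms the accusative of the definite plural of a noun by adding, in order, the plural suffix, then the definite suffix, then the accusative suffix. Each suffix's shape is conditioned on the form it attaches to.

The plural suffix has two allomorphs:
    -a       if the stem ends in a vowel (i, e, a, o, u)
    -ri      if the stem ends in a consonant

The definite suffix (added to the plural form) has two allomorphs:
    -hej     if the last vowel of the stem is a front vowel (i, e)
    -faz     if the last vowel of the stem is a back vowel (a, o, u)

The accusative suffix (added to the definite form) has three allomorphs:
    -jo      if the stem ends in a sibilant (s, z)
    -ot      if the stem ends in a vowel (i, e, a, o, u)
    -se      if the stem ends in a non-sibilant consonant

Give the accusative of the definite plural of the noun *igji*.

igjiafazjo

The final sound of *igji* is /i/, which is a vowel, so the plural suffix is -a, giving *igjia*.
Since the last vowel of the plural form *igjia* is /a/ (a back vowel), it takes -faz, giving *igjiafaz*.
The final sound of the definite form *igjiafaz* is /z/, which is a sibilant, so the accusative suffix is -jo, giving *igjiafazjo*.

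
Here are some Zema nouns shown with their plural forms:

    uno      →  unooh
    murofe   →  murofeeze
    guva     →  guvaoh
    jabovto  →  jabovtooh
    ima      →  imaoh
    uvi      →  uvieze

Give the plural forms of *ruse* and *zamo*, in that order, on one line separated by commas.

ruseeze, zamooh

The pattern is front/back vowel harmony: -eze when the last vowel of the stem is a front vowel (*murofe*, *uvi*); -oh when the last vowel of the stem is a back vowel (*uno*, *guva*, *jabovto*, *ima*).
*ruse* — last vowel /e/ (a front vowel) → -eze → *ruseeze*.
The last vowel of *zamo* is /o/, which is a back vowel, so the suffix is -oh, giving *zamooh*.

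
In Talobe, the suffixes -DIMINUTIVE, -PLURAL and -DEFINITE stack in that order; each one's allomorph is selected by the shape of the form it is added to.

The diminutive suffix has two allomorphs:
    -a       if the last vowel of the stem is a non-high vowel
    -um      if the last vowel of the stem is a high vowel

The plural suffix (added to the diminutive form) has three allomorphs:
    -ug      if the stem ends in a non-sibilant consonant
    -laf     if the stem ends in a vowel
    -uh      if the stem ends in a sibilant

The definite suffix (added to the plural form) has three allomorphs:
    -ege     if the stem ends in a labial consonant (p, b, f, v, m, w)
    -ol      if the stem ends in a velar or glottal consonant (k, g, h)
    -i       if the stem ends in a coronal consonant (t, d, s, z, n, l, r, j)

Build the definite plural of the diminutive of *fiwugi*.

Since the last vowel of *fiwugi* is /i/ (a high vowel), it takes -um, giving *fiwugium*.
The diminutive form *fiwugium* — final sound /m/ (a non-sibilant consonant) → -ug → *fiwugiumug*.
The plural form *fiwugiumug*: final consonant = /g/, velar/glottal → -ol → *fiwugiumugol*.

fiwugiumugol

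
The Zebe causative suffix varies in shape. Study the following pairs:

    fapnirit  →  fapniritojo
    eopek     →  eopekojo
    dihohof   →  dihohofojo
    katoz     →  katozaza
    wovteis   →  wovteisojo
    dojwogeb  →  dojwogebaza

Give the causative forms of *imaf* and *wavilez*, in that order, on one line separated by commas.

The alternation tracks the final consonant of the stem — -ojo when the stem ends in a voiceless consonant (*fapnirit*, *eopek*, *dihohof*, *wovteis*); -aza when the stem ends in a voiced consonant (*katoz*, *dojwogeb*).
*imaf*: final consonant = /f/, voiceless → -ojo → *imafojo*.
*wavilez* — final consonant /z/ (voiced) → -aza → *wavilezaza*.

imafojo, wavilezaza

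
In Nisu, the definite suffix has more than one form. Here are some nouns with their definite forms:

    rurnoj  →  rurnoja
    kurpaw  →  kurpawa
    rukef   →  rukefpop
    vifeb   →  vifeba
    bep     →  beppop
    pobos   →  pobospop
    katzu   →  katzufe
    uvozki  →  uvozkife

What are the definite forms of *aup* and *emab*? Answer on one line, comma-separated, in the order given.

The pattern is voicing of the final sound: -pop when the stem ends in a voiceless consonant (*rukef*, *bep*, *pobos*); -a when the stem ends in a voiced consonant (*rurnoj*, *kurpaw*, *vifeb*); -fe when the stem ends in a vowel (*katzu*, *uvozki*).
*aup*: final sound = /p/, a voiceless consonant → -pop → *auppop*.
The final sound of *emab* is /b/, which is a voiced consonant, so the suffix is -a, giving *emaba*.

auppop, emaba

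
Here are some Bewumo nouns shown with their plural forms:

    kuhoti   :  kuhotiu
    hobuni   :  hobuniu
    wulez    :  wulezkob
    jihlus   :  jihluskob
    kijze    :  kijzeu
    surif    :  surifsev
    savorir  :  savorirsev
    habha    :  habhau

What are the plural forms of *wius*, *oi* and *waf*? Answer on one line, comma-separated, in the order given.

wiuskob, oiu, wafsev

The pattern is sibilance of the final sound: -kob when the stem ends in a sibilant (*wulez*, *jihlus*); -sev when the stem ends in a non-sibilant consonant (*surif*, *savorir*); -u when the stem ends in a vowel (*kuhoti*, *hobuni*, *kijze*, *habha*).
*wius* — final sound /s/ (a sibilant) → -kob → *wiuskob*.
The final sound of *oi* is /i/, which is a vowel, so the suffix is -u, giving *oiu*.
Since the final sound of *waf* is /f/ (a non-sibilant consonant), it takes -sev, giving *wafsev*.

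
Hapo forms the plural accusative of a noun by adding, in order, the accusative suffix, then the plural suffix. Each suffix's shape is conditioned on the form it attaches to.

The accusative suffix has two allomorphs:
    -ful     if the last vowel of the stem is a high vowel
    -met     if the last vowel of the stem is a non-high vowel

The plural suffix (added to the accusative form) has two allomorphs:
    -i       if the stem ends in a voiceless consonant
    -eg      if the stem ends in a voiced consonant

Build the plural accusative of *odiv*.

The last vowel of *odiv* is /i/, which is a high vowel, so the accusative suffix is -ful, giving *odivful*.
Since the final consonant of the accusative form *odivful* is /l/ (voiced), it takes -eg, giving *odivfuleg*.

odivfuleg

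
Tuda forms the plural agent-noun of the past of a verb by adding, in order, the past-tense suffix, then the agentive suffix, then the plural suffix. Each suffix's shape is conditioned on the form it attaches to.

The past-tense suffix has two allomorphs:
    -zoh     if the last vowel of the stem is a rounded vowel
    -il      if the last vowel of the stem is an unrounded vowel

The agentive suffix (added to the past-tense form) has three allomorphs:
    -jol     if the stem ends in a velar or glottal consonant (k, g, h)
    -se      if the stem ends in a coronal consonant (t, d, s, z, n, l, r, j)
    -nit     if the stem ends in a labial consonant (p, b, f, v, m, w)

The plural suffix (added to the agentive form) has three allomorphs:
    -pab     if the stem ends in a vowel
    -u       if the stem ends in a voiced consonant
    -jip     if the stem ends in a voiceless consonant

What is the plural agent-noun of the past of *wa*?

wailsepab

Since the last vowel of *wa* is /a/ (an unrounded vowel), it takes -il, giving *wail*.
Since the final consonant of the past-tense form *wail* is /l/ (coronal), it takes -se, giving *wailse*.
The agentive form *wailse* — final sound /e/ (a vowel) → -pab → *wailsepab*.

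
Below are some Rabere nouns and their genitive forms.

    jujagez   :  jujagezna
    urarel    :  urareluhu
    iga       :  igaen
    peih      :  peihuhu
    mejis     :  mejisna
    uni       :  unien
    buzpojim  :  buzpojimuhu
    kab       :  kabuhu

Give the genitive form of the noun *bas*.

basna

The suffix is conditioned by the final sound: -na when the stem ends in a sibilant (*jujagez*, *mejis*); -uhu when the stem ends in a non-sibilant consonant (*urarel*, *peih*, *buzpojim*, *kab*); -en when the stem ends in a vowel (*iga*, *uni*).
The final sound of *bas* is /s/, which is a sibilant, so the suffix is -na, giving *basna*.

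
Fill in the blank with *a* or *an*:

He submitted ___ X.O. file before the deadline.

an

The indefinite article is chosen by the initial *sound* of the following word, not its spelling.
The initialism *X.O.* is read letter by letter; the first letter, X, is pronounced /ɛks/, which begins with a vowel sound.
So the article is *an*: He submitted an X.O. file before the deadline.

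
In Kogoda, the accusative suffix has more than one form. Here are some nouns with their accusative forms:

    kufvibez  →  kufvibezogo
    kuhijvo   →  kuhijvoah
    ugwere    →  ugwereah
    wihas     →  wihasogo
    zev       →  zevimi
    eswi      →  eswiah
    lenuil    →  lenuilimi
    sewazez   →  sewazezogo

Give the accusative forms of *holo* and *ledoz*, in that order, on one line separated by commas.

holoah, ledozogo

The alternation tracks the final sound of the stem — -ogo when the stem ends in a sibilant (*kufvibez*, *wihas*, *sewazez*); -imi when the stem ends in a non-sibilant consonant (*zev*, *lenuil*); -ah when the stem ends in a vowel (*kuhijvo*, *ugwere*, *eswi*).
*holo* — final sound /o/ (a vowel) → -ah → *holoah*.
*ledoz* — final sound /z/ (a sibilant) → -ogo → *ledozogo*.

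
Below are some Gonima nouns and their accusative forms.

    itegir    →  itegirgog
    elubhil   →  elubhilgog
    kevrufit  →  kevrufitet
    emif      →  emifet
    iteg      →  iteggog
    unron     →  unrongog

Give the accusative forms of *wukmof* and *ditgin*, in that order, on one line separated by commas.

wukmofet, ditgingog

Looking at the final consonant of each stem: -et when the stem ends in a voiceless consonant (*kevrufit*, *emif*); -gog when the stem ends in a voiced consonant (*itegir*, *elubhil*, *iteg*, *unron*).
Since the final consonant of *wukmof* is /f/ (voiceless), it takes -et, giving *wukmofet*.
Since the final consonant of *ditgin* is /n/ (voiced), it takes -gog, giving *ditgingog*.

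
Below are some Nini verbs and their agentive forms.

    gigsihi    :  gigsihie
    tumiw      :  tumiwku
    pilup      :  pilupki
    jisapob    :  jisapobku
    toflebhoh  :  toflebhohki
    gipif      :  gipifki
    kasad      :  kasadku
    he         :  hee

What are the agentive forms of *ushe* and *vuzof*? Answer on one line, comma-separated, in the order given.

ushee, vuzofki

The alternation tracks the final sound of the stem — -ki when the stem ends in a voiceless consonant (*pilup*, *toflebhoh*, *gipif*); -ku when the stem ends in a voiced consonant (*tumiw*, *jisapob*, *kasad*); -e when the stem ends in a vowel (*gigsihi*, *he*).
*ushe*: final sound = /e/, a vowel → -e → *ushee*.
*vuzof* — final sound /f/ (a voiceless consonant) → -ki → *vuzofki*.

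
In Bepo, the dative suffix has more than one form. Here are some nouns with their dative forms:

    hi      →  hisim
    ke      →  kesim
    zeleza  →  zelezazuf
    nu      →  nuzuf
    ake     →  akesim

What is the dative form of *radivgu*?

The pattern is front/back vowel harmony: -sim when the last vowel of the stem is a front vowel (*hi*, *ke*, *ake*); -zuf when the last vowel of the stem is a back vowel (*zeleza*, *nu*).
Since the last vowel of *radivgu* is /u/ (a back vowel), it takes -zuf, giving *radivguzuf*.

radivguzuf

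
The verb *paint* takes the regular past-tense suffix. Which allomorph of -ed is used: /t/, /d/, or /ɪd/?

/ɪd/

The stem *paint* ends in /t/ or /d/.
The -ed suffix is realized as /ɪd/ after /t, d/; as /t/ after other voiceless consonants; and as /d/ after other voiced sounds.
So -ed on *paint* is pronounced /ɪd/.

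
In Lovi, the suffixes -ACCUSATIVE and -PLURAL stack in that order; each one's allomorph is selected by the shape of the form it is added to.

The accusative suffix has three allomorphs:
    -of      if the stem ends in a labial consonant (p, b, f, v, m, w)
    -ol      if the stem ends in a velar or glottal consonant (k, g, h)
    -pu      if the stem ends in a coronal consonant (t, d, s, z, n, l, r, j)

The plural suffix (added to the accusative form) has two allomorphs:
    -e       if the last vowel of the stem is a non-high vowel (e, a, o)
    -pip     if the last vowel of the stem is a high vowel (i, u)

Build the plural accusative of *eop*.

The final consonant of *eop* is /p/, which is labial, so the accusative suffix is -of, giving *eopof*.
Since the last vowel of the accusative form *eopof* is /o/ (a non-high vowel), it takes -e, giving *eopofe*.

eopofe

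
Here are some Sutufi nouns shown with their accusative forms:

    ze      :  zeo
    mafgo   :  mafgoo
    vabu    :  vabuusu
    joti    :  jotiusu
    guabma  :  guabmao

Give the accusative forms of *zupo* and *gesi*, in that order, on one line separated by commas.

zupoo, gesiusu

The pattern is height harmony: -usu when the last vowel of the stem is a high vowel (*vabu*, *joti*); -o when the last vowel of the stem is a non-high vowel (*ze*, *mafgo*, *guabma*).
*zupo* — last vowel /o/ (a non-high vowel) → -o → *zupoo*.
The last vowel of *gesi* is /i/, which is a high vowel, so the suffix is -usu, giving *gesiusu*.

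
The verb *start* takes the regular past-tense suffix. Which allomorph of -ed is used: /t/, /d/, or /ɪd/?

The stem *start* ends in /t/ or /d/.
The -ed suffix is realized as /ɪd/ after /t, d/; as /t/ after other voiceless consonants; and as /d/ after other voiced sounds.
So -ed on *start* is pronounced /ɪd/.

/ɪd/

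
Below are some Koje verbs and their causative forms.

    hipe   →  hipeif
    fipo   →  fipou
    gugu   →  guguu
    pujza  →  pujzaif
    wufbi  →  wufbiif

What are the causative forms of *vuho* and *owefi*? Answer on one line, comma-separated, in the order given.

vuhou, owefiif

Looking at the last vowel of each stem: -u when the last vowel of the stem is a rounded vowel (*fipo*, *gugu*); -if when the last vowel of the stem is an unrounded vowel (*hipe*, *pujza*, *wufbi*).
*vuho*: last vowel = /o/, a rounded vowel → -u → *vuhou*.
The last vowel of *owefi* is /i/, which is an unrounded vowel, so the suffix is -if, giving *owefiif*.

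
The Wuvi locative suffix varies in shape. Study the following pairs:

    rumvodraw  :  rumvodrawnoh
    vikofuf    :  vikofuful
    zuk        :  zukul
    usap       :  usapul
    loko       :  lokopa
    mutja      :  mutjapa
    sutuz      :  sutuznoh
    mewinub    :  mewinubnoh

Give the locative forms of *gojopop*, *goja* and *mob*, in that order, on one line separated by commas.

The suffix is conditioned by the final sound: -ul when the stem ends in a voiceless consonant (*vikofuf*, *zuk*, *usap*); -noh when the stem ends in a voiced consonant (*rumvodraw*, *sutuz*, *mewinub*); -pa when the stem ends in a vowel (*loko*, *mutja*).
*gojopop*: final sound = /p/, a voiceless consonant → -ul → *gojopopul*.
*goja*: final sound = /a/, a vowel → -pa → *gojapa*.
Since the final sound of *mob* is /b/ (a voiced consonant), it takes -noh, giving *mobnoh*.

gojopopul, gojapa, mobnoh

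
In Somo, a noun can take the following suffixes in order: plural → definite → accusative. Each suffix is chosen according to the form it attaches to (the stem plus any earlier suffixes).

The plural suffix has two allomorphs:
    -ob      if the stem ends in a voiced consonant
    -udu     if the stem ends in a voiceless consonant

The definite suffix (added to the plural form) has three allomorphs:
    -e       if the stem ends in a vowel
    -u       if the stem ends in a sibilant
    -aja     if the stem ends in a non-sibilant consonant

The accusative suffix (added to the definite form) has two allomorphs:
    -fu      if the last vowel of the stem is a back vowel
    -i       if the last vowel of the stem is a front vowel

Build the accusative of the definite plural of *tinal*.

tinalobajafu

*tinal*: final consonant = /l/, voiced → -ob → *tinalob*.
Since the final sound of the plural form *tinalob* is /b/ (a non-sibilant consonant), it takes -aja, giving *tinalobaja*.
Since the last vowel of the definite form *tinalobaja* is /a/ (a back vowel), it takes -fu, giving *tinalobajafu*.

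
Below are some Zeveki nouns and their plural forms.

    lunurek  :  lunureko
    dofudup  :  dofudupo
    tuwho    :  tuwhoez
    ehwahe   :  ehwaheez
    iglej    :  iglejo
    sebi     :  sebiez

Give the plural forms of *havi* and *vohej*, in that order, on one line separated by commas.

haviez, vohejo

The suffix is conditioned by the final sound: -o when the stem ends in a consonant (*lunurek*, *dofudup*, *iglej*); -ez when the stem ends in a vowel (*tuwho*, *ehwahe*, *sebi*).
The final sound of *havi* is /i/, which is a vowel, so the suffix is -ez, giving *haviez*.
Since the final sound of *vohej* is /j/ (a consonant), it takes -o, giving *vohejo*.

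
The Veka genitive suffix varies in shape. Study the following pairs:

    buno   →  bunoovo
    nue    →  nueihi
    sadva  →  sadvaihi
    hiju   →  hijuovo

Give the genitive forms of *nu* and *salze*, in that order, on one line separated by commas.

The alternation tracks the last vowel of the stem — -ovo when the last vowel of the stem is a rounded vowel (*buno*, *hiju*); -ihi when the last vowel of the stem is an unrounded vowel (*nue*, *sadva*).
*nu*: last vowel = /u/, a rounded vowel → -ovo → *nuovo*.
Since the last vowel of *salze* is /e/ (an unrounded vowel), it takes -ihi, giving *salzeihi*.

nuovo, salzeihi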